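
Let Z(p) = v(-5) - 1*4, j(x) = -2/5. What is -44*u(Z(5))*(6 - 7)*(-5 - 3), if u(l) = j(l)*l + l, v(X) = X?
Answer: 9504/5 ≈ 1900.8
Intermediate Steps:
j(x) = -2/5 (j(x) = -2*1/5 = -2/5)
Z(p) = -9 (Z(p) = -5 - 1*4 = -5 - 4 = -9)
u(l) = 3*l/5 (u(l) = -2*l/5 + l = 3*l/5)
-44*u(Z(5))*(6 - 7)*(-5 - 3) = -44*(3/5)*(-9)*(6 - 7)*(-5 - 3) = -(-1188)*(-1*(-8))/5 = -(-1188)*8/5 = -44*(-216/5) = 9504/5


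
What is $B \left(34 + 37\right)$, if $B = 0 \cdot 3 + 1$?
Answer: $71$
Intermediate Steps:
$B = 1$ ($B = 0 + 1 = 1$)
$B \left(34 + 37\right) = 1 \left(34 + 37\right) = 1 \cdot 71 = 71$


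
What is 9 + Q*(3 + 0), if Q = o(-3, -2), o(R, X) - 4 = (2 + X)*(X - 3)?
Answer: 21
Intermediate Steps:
o(R, X) = 4 + (-3 + X)*(2 + X) (o(R, X) = 4 + (2 + X)*(X - 3) = 4 + (2 + X)*(-3 + X) = 4 + (-3 + X)*(2 + X))
Q = 4 (Q = -2 + (-2)² - 1*(-2) = -2 + 4 + 2 = 4)
9 + Q*(3 + 0) = 9 + 4*(3 + 0) = 9 + 4*3 = 9 + 12 = 21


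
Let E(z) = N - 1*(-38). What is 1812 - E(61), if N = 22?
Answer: 1752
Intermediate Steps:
E(z) = 60 (E(z) = 22 - 1*(-38) = 22 + 38 = 60)
1812 - E(61) = 1812 - 1*60 = 1812 - 60 = 1752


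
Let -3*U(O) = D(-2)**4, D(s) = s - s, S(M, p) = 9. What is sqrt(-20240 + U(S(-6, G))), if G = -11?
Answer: 4*I*sqrt(1265) ≈ 142.27*I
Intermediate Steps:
D(s) = 0
U(O) = 0 (U(O) = -1/3*0**4 = -1/3*0 = 0)
sqrt(-20240 + U(S(-6, G))) = sqrt(-20240 + 0) = sqrt(-20240) = 4*I*sqrt(1265)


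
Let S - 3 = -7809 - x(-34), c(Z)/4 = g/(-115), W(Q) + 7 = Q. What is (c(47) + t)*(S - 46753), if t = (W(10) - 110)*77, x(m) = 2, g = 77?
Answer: 51712533873/115 ≈ 4.4967e+8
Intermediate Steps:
W(Q) = -7 + Q
c(Z) = -308/115 (c(Z) = 4*(77/(-115)) = 4*(77*(-1/115)) = 4*(-77/115) = -308/115)
S = -7808 (S = 3 + (-7809 - 1*2) = 3 + (-7809 - 2) = 3 - 7811 = -7808)
t = -8239 (t = ((-7 + 10) - 110)*77 = (3 - 110)*77 = -107*77 = -8239)
(c(47) + t)*(S - 46753) = (-308/115 - 8239)*(-7808 - 46753) = -947793/115*(-54561) = 51712533873/115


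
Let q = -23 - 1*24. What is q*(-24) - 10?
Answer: 1118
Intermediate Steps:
q = -47 (q = -23 - 24 = -47)
q*(-24) - 10 = -47*(-24) - 10 = 1128 - 10 = 1118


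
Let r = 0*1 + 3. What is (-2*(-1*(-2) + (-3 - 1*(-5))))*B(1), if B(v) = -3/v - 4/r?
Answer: 104/3 ≈ 34.667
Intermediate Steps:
r = 3 (r = 0 + 3 = 3)
B(v) = -4/3 - 3/v (B(v) = -3/v - 4/3 = -4/3 - 3/v)
(-2*(-1*(-2) + (-3 - 1*(-5))))*B(1) = (-2*(-1*(-2) + (-3 - 1*(-5))))*(-4/3 - 3/1) = (-2*(2 + (-3 + 5)))*(-4/3 - 3*1) = (-2*(2 + 2))*(-4/3 - 3) = -2*4*(-13/3) = -8*(-13/3) = 104/3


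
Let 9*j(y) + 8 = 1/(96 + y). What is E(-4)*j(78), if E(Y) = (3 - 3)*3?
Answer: 0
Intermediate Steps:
j(y) = -8/9 + 1/(9*(96 + y))
E(Y) = 0 (E(Y) = 0*3 = 0)
E(-4)*j(78) = 0*((-767 - 8*78)/(9*(96 + 78))) = 0*((1/9)*(-767 - 624)/174) = 0*((1/9)*(1/174)*(-1391)) = 0*(-1391/1566) = 0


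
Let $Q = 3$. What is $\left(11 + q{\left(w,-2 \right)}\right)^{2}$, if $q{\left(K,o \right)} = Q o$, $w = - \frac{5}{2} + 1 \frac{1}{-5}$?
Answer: $25$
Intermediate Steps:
$w = - \frac{27}{10}$ ($w = \left(-5\right) \frac{1}{2} + 1 \left(- \frac{1}{5}\right) = - \frac{5}{2} - \frac{1}{5} = - \frac{27}{10} \approx -2.7$)
$q{\left(K,o \right)} = 3 o$
$\left(11 + q{\left(w,-2 \right)}\right)^{2} = \left(11 + 3 \left(-2\right)\right)^{2} = \left(11 - 6\right)^{2} = 5^{2} = 25$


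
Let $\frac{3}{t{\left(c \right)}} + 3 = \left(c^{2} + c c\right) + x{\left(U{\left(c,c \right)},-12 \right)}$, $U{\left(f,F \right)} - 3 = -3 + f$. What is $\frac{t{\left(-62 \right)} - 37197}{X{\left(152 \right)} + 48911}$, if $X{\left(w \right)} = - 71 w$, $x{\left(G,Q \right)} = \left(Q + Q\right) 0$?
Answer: $- \frac{285858942}{292944515} \approx -0.97581$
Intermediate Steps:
$U{\left(f,F \right)} = f$ ($U{\left(f,F \right)} = 3 + \left(-3 + f\right) = f$)
$x{\left(G,Q \right)} = 0$ ($x{\left(G,Q \right)} = 2 Q 0 = 0$)
$t{\left(c \right)} = \frac{3}{-3 + 2 c^{2}}$ ($t{\left(c \right)} = \frac{3}{-3 + \left(\left(c^{2} + c c\right) + 0\right)} = \frac{3}{-3 + \left(\left(c^{2} + c^{2}\right) + 0\right)} = \frac{3}{-3 + \left(2 c^{2} + 0\right)} = \frac{3}{-3 + 2 c^{2}}$)
$\frac{t{\left(-62 \right)} - 37197}{X{\left(152 \right)} + 48911} = \frac{\frac{3}{-3 + 2 \left(-62\right)^{2}} - 37197}{\left(-71\right) 152 + 48911} = \frac{\frac{3}{-3 + 2 \cdot 3844} - 37197}{-10792 + 48911} = \frac{\frac{3}{-3 + 7688} - 37197}{38119} = \left(\frac{3}{7685} - 37197\right) \frac{1}{38119} = \left(- \frac{285858942}{7685}\right) \frac{1}{38119} = - \frac{285858942}{292944515}$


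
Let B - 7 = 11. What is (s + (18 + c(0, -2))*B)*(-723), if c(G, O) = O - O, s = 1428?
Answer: -1266696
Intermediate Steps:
B = 18 (B = 7 + 11 = 18)
c(G, O) = 0
(s + (18 + c(0, -2))*B)*(-723) = (1428 + (18 + 0)*18)*(-723) = (1428 + 18*18)*(-723) = (1428 + 324)*(-723) = 1752*(-723) = -1266696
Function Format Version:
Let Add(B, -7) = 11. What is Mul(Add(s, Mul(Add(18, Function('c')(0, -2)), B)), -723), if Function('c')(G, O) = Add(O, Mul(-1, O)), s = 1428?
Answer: -1266696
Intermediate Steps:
B = 18 (B = Add(7, 11) = 18)
Function('c')(G, O) = 0
Mul(Add(s, Mul(Add(18, Function('c')(0, -2)), B)), -723) = Mul(Add(1428, Mul(Add(18, 0), 18)), -723) = Mul(Add(1428, Mul(18, 18)), -723) = Mul(Add(1428, 324), -723) = Mul(1752, -723) = -1266696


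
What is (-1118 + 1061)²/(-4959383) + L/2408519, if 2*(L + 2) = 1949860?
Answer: 4827216071193/11944768183777 ≈ 0.40413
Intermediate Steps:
L = 974928 (L = -2 + (½)*1949860 = -2 + 974930 = 974928)
(-1118 + 1061)²/(-4959383) + L/2408519 = (-1118 + 1061)²/(-4959383) + 974928/2408519 = (-57)²*(-1/4959383) + 974928*(1/2408519) = 3249*(-1/4959383) + 974928/2408519 = -3249/4959383 + 974928/2408519 = 4827216071193/11944768183777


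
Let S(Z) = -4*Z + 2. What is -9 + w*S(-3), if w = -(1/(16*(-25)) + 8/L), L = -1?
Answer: 20607/200 ≈ 103.04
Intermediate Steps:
S(Z) = 2 - 4*Z
w = 3201/400 (w = -(1/(16*(-25)) + 8/(-1)) = -((1/16)*(-1/25) + 8*(-1)) = -(-1/400 - 8) = -1*(-3201/400) = 3201/400 ≈ 8.0025)
-9 + w*S(-3) = -9 + 3201*(2 - 4*(-3))/400 = -9 + 3201*(2 + 12)/400 = -9 + (3201/400)*14 = -9 + 22407/200 = 20607/200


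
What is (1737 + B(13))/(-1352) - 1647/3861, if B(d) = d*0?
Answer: -25451/14872 ≈ -1.7113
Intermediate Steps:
B(d) = 0
(1737 + B(13))/(-1352) - 1647/3861 = (1737 + 0)/(-1352) - 1647/3861 = 1737*(-1/1352) - 1647*1/3861 = -1737/1352 - 61/143 = -25451/14872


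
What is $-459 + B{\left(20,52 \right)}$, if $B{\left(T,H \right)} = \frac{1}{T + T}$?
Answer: $- \frac{18359}{40} \approx -458.98$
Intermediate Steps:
$B{\left(T,H \right)} = \frac{1}{2 T}$
$-459 + B{\left(20,52 \right)} = -459 + \frac{1}{2 \cdot 20} = -459 + \frac{1}{2} \cdot \frac{1}{20} = -459 + \frac{1}{40} = - \frac{18359}{40}$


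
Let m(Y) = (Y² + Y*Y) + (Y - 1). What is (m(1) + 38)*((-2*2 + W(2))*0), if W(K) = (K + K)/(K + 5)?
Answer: 0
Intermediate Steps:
W(K) = 2*K/(5 + K) (W(K) = (2*K)/(5 + K) = 2*K/(5 + K))
m(Y) = -1 + Y + 2*Y² (m(Y) = (Y² + Y²) + (-1 + Y) = 2*Y² + (-1 + Y) = -1 + Y + 2*Y²)
(m(1) + 38)*((-2*2 + W(2))*0) = ((-1 + 1 + 2*1²) + 38)*((-2*2 + 2*2/(5 + 2))*0) = ((-1 + 1 + 2*1) + 38)*((-4 + 2*2/7)*0) = ((-1 + 1 + 2) + 38)*((-4 + 2*2*(⅐))*0) = (2 + 38)*((-4 + 4/7)*0) = 40*(-24/7*0) = 40*0 = 0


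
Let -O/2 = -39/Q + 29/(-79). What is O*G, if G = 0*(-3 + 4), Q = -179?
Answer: 0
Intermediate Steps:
G = 0 (G = 0*1 = 0)
O = 4220/14141 (O = -2*(-39/(-179) + 29/(-79)) = -2*(-39*(-1/179) + 29*(-1/79)) = -2*(39/179 - 29/79) = -2*(-2110/14141) = 4220/14141 ≈ 0.29842)
O*G = (4220/14141)*0 = 0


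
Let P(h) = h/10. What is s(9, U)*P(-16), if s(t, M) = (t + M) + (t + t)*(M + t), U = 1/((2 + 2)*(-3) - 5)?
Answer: -23104/85 ≈ -271.81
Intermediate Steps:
P(h) = h/10 (P(h) = h*(⅒) = h/10)
U = -1/17 (U = 1/(4*(-3) - 5) = 1/(-12 - 5) = 1/(-17) = -1/17 ≈ -0.058824)
s(t, M) = M + t + 2*t*(M + t) (s(t, M) = (M + t) + (2*t)*(M + t) = (M + t) + 2*t*(M + t) = M + t + 2*t*(M + t))
s(9, U)*P(-16) = (-1/17 + 9 + 2*9² + 2*(-1/17)*9)*((⅒)*(-16)) = (-1/17 + 9 + 2*81 - 18/17)*(-8/5) = (-1/17 + 9 + 162 - 18/17)*(-8/5) = (2888/17)*(-8/5) = -23104/85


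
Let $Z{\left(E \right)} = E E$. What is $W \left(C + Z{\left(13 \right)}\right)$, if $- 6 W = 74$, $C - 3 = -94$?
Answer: $-962$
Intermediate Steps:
$C = -91$ ($C = 3 - 94 = -91$)
$Z{\left(E \right)} = E^{2}$
$W = - \frac{37}{3}$ ($W = \left(- \frac{1}{6}\right) 74 = - \frac{37}{3} \approx -12.333$)
$W \left(C + Z{\left(13 \right)}\right) = - \frac{37 \left(-91 + 13^{2}\right)}{3} = - \frac{37 \left(-91 + 169\right)}{3} = \left(- \frac{37}{3}\right) 78 = -962$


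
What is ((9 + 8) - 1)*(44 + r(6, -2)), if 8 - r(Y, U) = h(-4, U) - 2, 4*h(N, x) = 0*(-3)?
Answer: 864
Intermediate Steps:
h(N, x) = 0 (h(N, x) = (0*(-3))/4 = (1/4)*0 = 0)
r(Y, U) = 10 (r(Y, U) = 8 - (0 - 2) = 8 - 1*(-2) = 8 + 2 = 10)
((9 + 8) - 1)*(44 + r(6, -2)) = ((9 + 8) - 1)*(44 + 10) = (17 - 1)*54 = 16*54 = 864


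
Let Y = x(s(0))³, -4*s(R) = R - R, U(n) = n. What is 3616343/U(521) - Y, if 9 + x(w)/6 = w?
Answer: 85655087/521 ≈ 1.6441e+5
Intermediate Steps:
s(R) = 0 (s(R) = -(R - R)/4 = -¼*0 = 0)
x(w) = -54 + 6*w
Y = -157464 (Y = (-54 + 6*0)³ = (-54 + 0)³ = (-54)³ = -157464)
3616343/U(521) - Y = 3616343/521 - 1*(-157464) = 3616343*(1/521) + 157464 = 3616343/521 + 157464 = 85655087/521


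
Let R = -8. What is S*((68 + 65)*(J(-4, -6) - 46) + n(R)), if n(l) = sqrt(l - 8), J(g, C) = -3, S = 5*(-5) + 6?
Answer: 123823 - 76*I ≈ 1.2382e+5 - 76.0*I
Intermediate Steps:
S = -19 (S = -25 + 6 = -19)
n(l) = sqrt(-8 + l)
S*((68 + 65)*(J(-4, -6) - 46) + n(R)) = -19*((68 + 65)*(-3 - 46) + sqrt(-8 - 8)) = -19*(133*(-49) + sqrt(-16)) = -19*(-6517 + 4*I) = 123823 - 76*I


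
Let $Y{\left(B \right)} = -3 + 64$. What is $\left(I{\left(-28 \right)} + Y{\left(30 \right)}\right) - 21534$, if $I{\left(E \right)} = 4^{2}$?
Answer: $-21457$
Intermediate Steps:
$I{\left(E \right)} = 16$
$Y{\left(B \right)} = 61$
$\left(I{\left(-28 \right)} + Y{\left(30 \right)}\right) - 21534 = \left(16 + 61\right) - 21534 = 77 - 21534 = -21457$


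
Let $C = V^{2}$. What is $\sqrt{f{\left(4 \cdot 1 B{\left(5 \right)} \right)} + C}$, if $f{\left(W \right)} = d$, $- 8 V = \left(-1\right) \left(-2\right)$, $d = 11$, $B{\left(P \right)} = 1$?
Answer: $\frac{\sqrt{177}}{4} \approx 3.326$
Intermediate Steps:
$V = - \frac{1}{4}$ ($V = - \frac{\left(-1\right) \left(-2\right)}{8} = \left(- \frac{1}{8}\right) 2 = - \frac{1}{4} \approx -0.25$)
$f{\left(W \right)} = 11$
$C = \frac{1}{16}$ ($C = \left(- \frac{1}{4}\right)^{2} = \frac{1}{16} \approx 0.0625$)
$\sqrt{f{\left(4 \cdot 1 B{\left(5 \right)} \right)} + C} = \sqrt{11 + \frac{1}{16}} = \sqrt{\frac{177}{16}} = \frac{\sqrt{177}}{4}$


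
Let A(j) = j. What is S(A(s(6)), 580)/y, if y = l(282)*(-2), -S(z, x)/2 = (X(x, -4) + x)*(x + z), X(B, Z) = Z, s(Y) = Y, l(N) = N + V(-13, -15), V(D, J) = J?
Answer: 112512/89 ≈ 1264.2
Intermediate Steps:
l(N) = -15 + N (l(N) = N - 15 = -15 + N)
S(z, x) = -2*(-4 + x)*(x + z)
y = -534 (y = (-15 + 282)*(-2) = 267*(-2) = -534)
S(A(s(6)), 580)/y = (-2*580² + 8*580 + 8*6 - 2*580*6)/(-534) = (-2*336400 + 4640 + 48 - 6960)*(-1/534) = (-672800 + 4640 + 48 - 6960)*(-1/534) = -675072*(-1/534) = 112512/89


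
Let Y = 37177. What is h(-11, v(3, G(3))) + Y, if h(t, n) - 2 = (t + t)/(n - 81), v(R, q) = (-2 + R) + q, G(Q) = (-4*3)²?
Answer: 1189717/32 ≈ 37179.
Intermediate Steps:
G(Q) = 144 (G(Q) = (-12)² = 144)
v(R, q) = -2 + R + q
h(t, n) = 2 + 2*t/(-81 + n) (h(t, n) = 2 + (t + t)/(n - 81) = 2 + (2*t)/(-81 + n) = 2 + 2*t/(-81 + n))
h(-11, v(3, G(3))) + Y = 2*(-81 + (-2 + 3 + 144) - 11)/(-81 + (-2 + 3 + 144)) + 37177 = 2*(-81 + 145 - 11)/(-81 + 145) + 37177 = 2*53/64 + 37177 = 2*(1/64)*53 + 37177 = 53/32 + 37177 = 1189717/32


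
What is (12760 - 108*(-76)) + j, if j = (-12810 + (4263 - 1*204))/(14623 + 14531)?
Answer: 203764107/9718 ≈ 20968.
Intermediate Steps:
j = -2917/9718 (j = (-12810 + (4263 - 204))/29154 = (-12810 + 4059)*(1/29154) = -8751*1/29154 = -2917/9718 ≈ -0.30016)
(12760 - 108*(-76)) + j = (12760 - 108*(-76)) - 2917/9718 = (12760 + 8208) - 2917/9718 = 20968 - 2917/9718 = 203764107/9718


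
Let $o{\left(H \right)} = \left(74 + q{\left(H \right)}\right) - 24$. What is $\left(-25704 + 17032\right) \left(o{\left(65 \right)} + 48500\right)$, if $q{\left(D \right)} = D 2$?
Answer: $-422152960$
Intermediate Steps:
$q{\left(D \right)} = 2 D$
$o{\left(H \right)} = 50 + 2 H$ ($o{\left(H \right)} = \left(74 + 2 H\right) - 24 = 50 + 2 H$)
$\left(-25704 + 17032\right) \left(o{\left(65 \right)} + 48500\right) = \left(-25704 + 17032\right) \left(\left(50 + 2 \cdot 65\right) + 48500\right) = - 8672 \left(\left(50 + 130\right) + 48500\right) = - 8672 \left(180 + 48500\right) = \left(-8672\right) 48680 = -422152960$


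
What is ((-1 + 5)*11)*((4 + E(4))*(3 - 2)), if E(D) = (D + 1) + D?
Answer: 572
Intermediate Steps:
E(D) = 1 + 2*D (E(D) = (1 + D) + D = 1 + 2*D)
((-1 + 5)*11)*((4 + E(4))*(3 - 2)) = ((-1 + 5)*11)*((4 + (1 + 2*4))*(3 - 2)) = (4*11)*((4 + (1 + 8))*1) = 44*((4 + 9)*1) = 44*(13*1) = 44*13 = 572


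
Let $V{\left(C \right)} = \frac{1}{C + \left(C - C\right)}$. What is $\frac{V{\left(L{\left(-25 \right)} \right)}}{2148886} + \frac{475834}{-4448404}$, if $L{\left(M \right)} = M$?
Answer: $- \frac{3195353746438}{29872228368575} \approx -0.10697$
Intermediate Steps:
$V{\left(C \right)} = \frac{1}{C}$ ($V{\left(C \right)} = \frac{1}{C + 0} = \frac{1}{C}$)
$\frac{V{\left(L{\left(-25 \right)} \right)}}{2148886} + \frac{475834}{-4448404} = \frac{1}{\left(-25\right) 2148886} + \frac{475834}{-4448404} = \left(- \frac{1}{25}\right) \frac{1}{2148886} + 475834 \left(- \frac{1}{4448404}\right) = - \frac{1}{53722150} - \frac{237917}{2224202} = - \frac{3195353746438}{29872228368575}$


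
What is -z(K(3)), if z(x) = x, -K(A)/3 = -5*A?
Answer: -45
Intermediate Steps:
K(A) = 15*A (K(A) = -(-15)*A = 15*A)
-z(K(3)) = -15*3 = -1*45 = -45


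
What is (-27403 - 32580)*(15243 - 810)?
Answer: -865734639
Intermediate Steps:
(-27403 - 32580)*(15243 - 810) = -59983*14433 = -865734639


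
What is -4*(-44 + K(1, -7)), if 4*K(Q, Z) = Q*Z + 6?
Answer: 177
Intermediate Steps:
K(Q, Z) = 3/2 + Q*Z/4 (K(Q, Z) = (Q*Z + 6)/4 = (6 + Q*Z)/4 = 3/2 + Q*Z/4)
-4*(-44 + K(1, -7)) = -4*(-44 + (3/2 + (¼)*1*(-7))) = -4*(-44 + (3/2 - 7/4)) = -4*(-44 - ¼) = -4*(-177/4) = 177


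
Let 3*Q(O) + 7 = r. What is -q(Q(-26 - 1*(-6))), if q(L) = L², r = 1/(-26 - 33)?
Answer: -19044/3481 ≈ -5.4708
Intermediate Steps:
r = -1/59 (r = 1/(-59) = -1/59 ≈ -0.016949)
Q(O) = -138/59 (Q(O) = -7/3 + (⅓)*(-1/59) = -7/3 - 1/177 = -138/59)
-q(Q(-26 - 1*(-6))) = -(-138/59)² = -1*19044/3481 = -19044/3481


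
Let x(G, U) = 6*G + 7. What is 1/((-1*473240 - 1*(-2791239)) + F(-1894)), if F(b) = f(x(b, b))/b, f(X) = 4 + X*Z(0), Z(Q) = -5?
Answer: 1894/4390233317 ≈ 4.3141e-7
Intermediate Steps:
x(G, U) = 7 + 6*G
f(X) = 4 - 5*X (f(X) = 4 + X*(-5) = 4 - 5*X)
F(b) = (-31 - 30*b)/b (F(b) = (4 - 5*(7 + 6*b))/b = (4 + (-35 - 30*b))/b = (-31 - 30*b)/b)
1/((-1*473240 - 1*(-2791239)) + F(-1894)) = 1/((-1*473240 - 1*(-2791239)) + (-30 - 31/(-1894))) = 1/((-473240 + 2791239) + (-30 - 31*(-1/1894))) = 1/(2317999 + (-30 + 31/1894)) = 1/(2317999 - 56789/1894) = 1/(4390233317/1894) = 1894/4390233317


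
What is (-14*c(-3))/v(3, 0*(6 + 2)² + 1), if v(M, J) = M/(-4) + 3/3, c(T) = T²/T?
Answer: 168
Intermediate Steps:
c(T) = T
v(M, J) = 1 - M/4 (v(M, J) = M*(-¼) + 3*(⅓) = -M/4 + 1 = 1 - M/4)
(-14*c(-3))/v(3, 0*(6 + 2)² + 1) = (-14*(-3))/(1 - ¼*3) = 42/(1 - ¾) = 42/(¼) = 42*4 = 168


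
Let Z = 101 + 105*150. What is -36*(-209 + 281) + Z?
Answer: 13259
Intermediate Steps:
Z = 15851 (Z = 101 + 15750 = 15851)
-36*(-209 + 281) + Z = -36*(-209 + 281) + 15851 = -36*72 + 15851 = -2592 + 15851 = 13259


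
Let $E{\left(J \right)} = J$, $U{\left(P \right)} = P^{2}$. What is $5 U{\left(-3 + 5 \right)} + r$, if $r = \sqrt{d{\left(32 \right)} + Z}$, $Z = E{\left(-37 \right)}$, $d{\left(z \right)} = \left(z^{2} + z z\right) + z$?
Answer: $20 + 3 \sqrt{227} \approx 65.2$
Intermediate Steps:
$d{\left(z \right)} = z + 2 z^{2}$ ($d{\left(z \right)} = \left(z^{2} + z^{2}\right) + z = 2 z^{2} + z = z + 2 z^{2}$)
$Z = -37$
$r = 3 \sqrt{227}$ ($r = \sqrt{32 \left(1 + 2 \cdot 32\right) - 37} = \sqrt{32 \left(1 + 64\right) - 37} = \sqrt{32 \cdot 65 - 37} = \sqrt{2080 - 37} = \sqrt{2043} = 3 \sqrt{227} \approx 45.2$)
$5 U{\left(-3 + 5 \right)} + r = 5 \left(-3 + 5\right)^{2} + 3 \sqrt{227} = 5 \cdot 2^{2} + 3 \sqrt{227} = 5 \cdot 4 + 3 \sqrt{227} = 20 + 3 \sqrt{227}$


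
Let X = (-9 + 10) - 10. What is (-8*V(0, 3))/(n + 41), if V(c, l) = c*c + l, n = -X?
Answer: -12/25 ≈ -0.48000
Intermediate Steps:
X = -9 (X = 1 - 10 = -9)
n = 9 (n = -1*(-9) = 9)
V(c, l) = l + c**2 (V(c, l) = c**2 + l = l + c**2)
(-8*V(0, 3))/(n + 41) = (-8*(3 + 0**2))/(9 + 41) = -8*(3 + 0)/50 = -8*3*(1/50) = -24*1/50 = -12/25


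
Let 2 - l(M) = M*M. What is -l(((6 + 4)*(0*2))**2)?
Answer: -2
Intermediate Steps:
l(M) = 2 - M**2 (l(M) = 2 - M*M = 2 - M**2)
-l(((6 + 4)*(0*2))**2) = -(2 - (((6 + 4)*(0*2))**2)**2) = -(2 - ((10*0)**2)**2) = -(2 - (0**2)**2) = -(2 - 1*0**2) = -(2 - 1*0) = -(2 + 0) = -1*2 = -2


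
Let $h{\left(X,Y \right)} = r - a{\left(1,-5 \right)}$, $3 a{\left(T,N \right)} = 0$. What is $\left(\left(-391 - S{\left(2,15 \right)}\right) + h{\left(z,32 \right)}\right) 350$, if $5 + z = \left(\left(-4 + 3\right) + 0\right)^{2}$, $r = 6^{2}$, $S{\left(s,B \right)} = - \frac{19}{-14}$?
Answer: $-124725$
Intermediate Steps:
$S{\left(s,B \right)} = \frac{19}{14}$ ($S{\left(s,B \right)} = \left(-19\right) \left(- \frac{1}{14}\right) = \frac{19}{14}$)
$a{\left(T,N \right)} = 0$ ($a{\left(T,N \right)} = \frac{1}{3} \cdot 0 = 0$)
$r = 36$
$z = -4$ ($z = -5 + \left(\left(-4 + 3\right) + 0\right)^{2} = -5 + \left(-1 + 0\right)^{2} = -5 + \left(-1\right)^{2} = -5 + 1 = -4$)
$h{\left(X,Y \right)} = 36$ ($h{\left(X,Y \right)} = 36 - 0 = 36 + 0 = 36$)
$\left(\left(-391 - S{\left(2,15 \right)}\right) + h{\left(z,32 \right)}\right) 350 = \left(\left(-391 - \frac{19}{14}\right) + 36\right) 350 = \left(- \frac{5493}{14} + 36\right) 350 = \left(- \frac{4989}{14}\right) 350 = -124725$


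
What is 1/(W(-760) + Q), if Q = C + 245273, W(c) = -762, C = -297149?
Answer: -1/52638 ≈ -1.8998e-5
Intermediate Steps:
Q = -51876 (Q = -297149 + 245273 = -51876)
1/(W(-760) + Q) = 1/(-762 - 51876) = 1/(-52638) = -1/52638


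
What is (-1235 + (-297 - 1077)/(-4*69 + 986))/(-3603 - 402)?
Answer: 439112/1421775 ≈ 0.30885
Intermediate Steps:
(-1235 + (-297 - 1077)/(-4*69 + 986))/(-3603 - 402) = (-1235 - 1374/(-276 + 986))/(-4005) = (-1235 - 1374/710)*(-1/4005) = (-1235 - 1374*1/710)*(-1/4005) = (-1235 - 687/355)*(-1/4005) = -439112/355*(-1/4005) = 439112/1421775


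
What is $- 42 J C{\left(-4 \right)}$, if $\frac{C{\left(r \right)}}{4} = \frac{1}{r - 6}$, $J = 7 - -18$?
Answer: $420$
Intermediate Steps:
$J = 25$ ($J = 7 + 18 = 25$)
$C{\left(r \right)} = \frac{4}{-6 + r}$ ($C{\left(r \right)} = \frac{4}{r - 6} = \frac{4}{-6 + r}$)
$- 42 J C{\left(-4 \right)} = \left(-42\right) 25 \frac{4}{-6 - 4} = - 1050 \frac{4}{-10} = - 1050 \cdot 4 \left(- \frac{1}{10}\right) = \left(-1050\right) \left(- \frac{2}{5}\right) = 420$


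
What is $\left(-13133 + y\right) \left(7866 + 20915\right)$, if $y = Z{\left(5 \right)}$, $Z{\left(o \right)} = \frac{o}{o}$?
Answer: $-377952092$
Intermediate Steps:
$Z{\left(o \right)} = 1$
$y = 1$
$\left(-13133 + y\right) \left(7866 + 20915\right) = \left(-13133 + 1\right) \left(7866 + 20915\right) = \left(-13132\right) 28781 = -377952092$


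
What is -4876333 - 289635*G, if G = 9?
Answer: -7483048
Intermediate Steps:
-4876333 - 289635*G = -4876333 - 289635*9 = -4876333 - 1*2606715 = -4876333 - 2606715 = -7483048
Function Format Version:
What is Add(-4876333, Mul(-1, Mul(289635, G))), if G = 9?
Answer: -7483048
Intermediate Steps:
Add(-4876333, Mul(-1, Mul(289635, G))) = Add(-4876333, Mul(-1, Mul(289635, 9))) = Add(-4876333, Mul(-1, 2606715)) = Add(-4876333, -2606715) = -7483048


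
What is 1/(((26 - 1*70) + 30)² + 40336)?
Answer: 1/40532 ≈ 2.4672e-5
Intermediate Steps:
1/(((26 - 1*70) + 30)² + 40336) = 1/(((26 - 70) + 30)² + 40336) = 1/((-44 + 30)² + 40336) = 1/((-14)² + 40336) = 1/(196 + 40336) = 1/40532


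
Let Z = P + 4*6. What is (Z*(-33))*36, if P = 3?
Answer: -32076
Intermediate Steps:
Z = 27 (Z = 3 + 4*6 = 3 + 24 = 27)
(Z*(-33))*36 = (27*(-33))*36 = -891*36 = -32076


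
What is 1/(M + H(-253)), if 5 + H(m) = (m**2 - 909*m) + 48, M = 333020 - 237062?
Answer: 1/389987 ≈ 2.5642e-6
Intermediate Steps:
M = 95958
H(m) = 43 + m**2 - 909*m (H(m) = -5 + ((m**2 - 909*m) + 48) = -5 + (48 + m**2 - 909*m) = 43 + m**2 - 909*m)
1/(M + H(-253)) = 1/(95958 + (43 + (-253)**2 - 909*(-253))) = 1/(95958 + (43 + 64009 + 229977)) = 1/(95958 + 294029) = 1/389987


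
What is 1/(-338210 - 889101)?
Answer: -1/1227311 ≈ -8.1479e-7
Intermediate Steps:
1/(-338210 - 889101) = 1/(-1227311) = -1/1227311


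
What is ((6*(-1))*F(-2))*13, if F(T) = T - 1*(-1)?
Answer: 78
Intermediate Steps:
F(T) = 1 + T (F(T) = T + 1 = 1 + T)
((6*(-1))*F(-2))*13 = ((6*(-1))*(1 - 2))*13 = -6*(-1)*13 = 6*13 = 78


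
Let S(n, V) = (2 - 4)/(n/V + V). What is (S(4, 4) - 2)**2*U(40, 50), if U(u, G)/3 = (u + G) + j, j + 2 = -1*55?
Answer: 14256/25 ≈ 570.24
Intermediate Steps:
j = -57 (j = -2 - 1*55 = -2 - 55 = -57)
S(n, V) = -2/(V + n/V)
U(u, G) = -171 + 3*G + 3*u (U(u, G) = 3*((u + G) - 57) = 3*((G + u) - 57) = 3*(-57 + G + u) = -171 + 3*G + 3*u)
(S(4, 4) - 2)**2*U(40, 50) = (-2*4/(4 + 4**2) - 2)**2*(-171 + 3*50 + 3*40) = (-2*4/(4 + 16) - 2)**2*(-171 + 150 + 120) = (-2*4/20 - 2)**2*99 = (-2*4*1/20 - 2)**2*99 = (-2/5 - 2)**2*99 = (-12/5)**2*99 = (144/25)*99 = 14256/25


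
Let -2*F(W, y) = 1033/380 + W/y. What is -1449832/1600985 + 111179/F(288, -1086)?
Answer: -24485362194994256/270139002005 ≈ -90640.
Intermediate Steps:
F(W, y) = -1033/760 - W/(2*y) (F(W, y) = -(1033/380 + W/y)/2 = -1033/760 - W/(2*y))
-1449832/1600985 + 111179/F(288, -1086) = -1449832/1600985 + 111179/(-1033/760 - ½*288/(-1086)) = -1449832*1/1600985 + 111179/(-1033/760 - ½*288*(-1/1086)) = -1449832/1600985 + 111179/(-1033/760 + 24/181) = -1449832/1600985 + 111179/(-168733/137560) = -1449832/1600985 + 111179*(-137560/168733) = -1449832/1600985 - 15293783240/168733 = -24485362194994256/270139002005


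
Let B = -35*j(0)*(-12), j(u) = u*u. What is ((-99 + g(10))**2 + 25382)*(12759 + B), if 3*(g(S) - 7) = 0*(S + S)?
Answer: 431841114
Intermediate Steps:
j(u) = u**2
B = 0 (B = -35*0**2*(-12) = -35*0*(-12) = 0*(-12) = 0)
g(S) = 7 (g(S) = 7 + (0*(S + S))/3 = 7 + (0*(2*S))/3 = 7 + (1/3)*0 = 7 + 0 = 7)
((-99 + g(10))**2 + 25382)*(12759 + B) = ((-99 + 7)**2 + 25382)*(12759 + 0) = ((-92)**2 + 25382)*12759 = (8464 + 25382)*12759 = 33846*12759 = 431841114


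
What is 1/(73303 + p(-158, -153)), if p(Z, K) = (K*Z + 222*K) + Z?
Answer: 1/63353 ≈ 1.5785e-5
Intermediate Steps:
p(Z, K) = Z + 222*K + K*Z (p(Z, K) = (222*K + K*Z) + Z = Z + 222*K + K*Z)
1/(73303 + p(-158, -153)) = 1/(73303 + (-158 + 222*(-153) - 153*(-158))) = 1/(73303 + (-158 - 33966 + 24174)) = 1/(73303 - 9950) = 1/63353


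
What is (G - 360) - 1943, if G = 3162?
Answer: 859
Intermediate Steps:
(G - 360) - 1943 = (3162 - 360) - 1943 = 2802 - 1943 = 859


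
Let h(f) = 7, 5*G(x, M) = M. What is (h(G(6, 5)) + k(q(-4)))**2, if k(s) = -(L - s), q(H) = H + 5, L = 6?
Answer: 4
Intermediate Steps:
G(x, M) = M/5
q(H) = 5 + H
k(s) = -6 + s (k(s) = -(6 - s) = -6 + s)
(h(G(6, 5)) + k(q(-4)))**2 = (7 + (-6 + (5 - 4)))**2 = (7 + (-6 + 1))**2 = (7 - 5)**2 = 2**2 = 4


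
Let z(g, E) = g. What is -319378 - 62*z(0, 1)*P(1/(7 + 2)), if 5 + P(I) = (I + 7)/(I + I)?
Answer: -319378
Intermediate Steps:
P(I) = -5 + (7 + I)/(2*I) (P(I) = -5 + (I + 7)/(I + I) = -5 + (7 + I)/((2*I)) = -5 + (7 + I)*(1/(2*I)) = -5 + (7 + I)/(2*I))
-319378 - 62*z(0, 1)*P(1/(7 + 2)) = -319378 - 62*0*(7 - 9/(7 + 2))/(2*(1/(7 + 2))) = -319378 - 0*(7 - 9/9)/(2*(1/9)) = -319378 - 0*(7 - 9*⅑)/(2*(⅑)) = -319378 - 0*(½)*9*(7 - 1) = -319378 - 0*(½)*9*6 = -319378 - 0*27 = -319378 - 1*0 = -319378 + 0 = -319378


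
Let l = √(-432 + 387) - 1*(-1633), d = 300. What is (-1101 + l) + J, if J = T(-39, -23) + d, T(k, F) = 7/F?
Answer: 19129/23 + 3*I*√5 ≈ 831.7 + 6.7082*I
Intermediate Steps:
J = 6893/23 (J = 7/(-23) + 300 = 7*(-1/23) + 300 = -7/23 + 300 = 6893/23 ≈ 299.70)
l = 1633 + 3*I*√5 (l = √(-45) + 1633 = 3*I*√5 + 1633 = 1633 + 3*I*√5 ≈ 1633.0 + 6.7082*I)
(-1101 + l) + J = (-1101 + (1633 + 3*I*√5)) + 6893/23 = (532 + 3*I*√5) + 6893/23 = 19129/23 + 3*I*√5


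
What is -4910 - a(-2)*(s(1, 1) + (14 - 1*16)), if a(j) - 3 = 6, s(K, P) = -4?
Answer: -4856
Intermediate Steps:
a(j) = 9 (a(j) = 3 + 6 = 9)
-4910 - a(-2)*(s(1, 1) + (14 - 1*16)) = -4910 - 9*(-4 + (14 - 1*16)) = -4910 - 9*(-4 + (14 - 16)) = -4910 - 9*(-4 - 2) = -4910 - 9*(-6) = -4910 - 1*(-54) = -4910 + 54 = -4856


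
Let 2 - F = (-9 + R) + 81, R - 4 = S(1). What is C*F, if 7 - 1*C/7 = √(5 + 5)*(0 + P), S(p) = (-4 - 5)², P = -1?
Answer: -7595 - 1085*√10 ≈ -11026.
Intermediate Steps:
S(p) = 81 (S(p) = (-9)² = 81)
R = 85 (R = 4 + 81 = 85)
F = -155 (F = 2 - ((-9 + 85) + 81) = 2 - (76 + 81) = 2 - 1*157 = 2 - 157 = -155)
C = 49 + 7*√10 (C = 49 - 7*√(5 + 5)*(0 - 1) = 49 - 7*√10*(-1) = 49 - (-7)*√10 = 49 + 7*√10 ≈ 71.136)
C*F = (49 + 7*√10)*(-155) = -7595 - 1085*√10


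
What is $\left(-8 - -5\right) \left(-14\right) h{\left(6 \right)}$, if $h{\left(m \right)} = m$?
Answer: $252$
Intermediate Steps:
$\left(-8 - -5\right) \left(-14\right) h{\left(6 \right)} = \left(-8 - -5\right) \left(-14\right) 6 = \left(-8 + 5\right) \left(-14\right) 6 = \left(-3\right) \left(-14\right) 6 = 42 \cdot 6 = 252$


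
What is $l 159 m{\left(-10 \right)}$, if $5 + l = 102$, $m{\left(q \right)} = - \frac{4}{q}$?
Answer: $\frac{30846}{5} \approx 6169.2$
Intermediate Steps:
$l = 97$ ($l = -5 + 102 = 97$)
$l 159 m{\left(-10 \right)} = 97 \cdot 159 \left(- \frac{4}{-10}\right) = 15423 \left(\left(-4\right) \left(- \frac{1}{10}\right)\right) = 15423 \cdot \frac{2}{5} = \frac{30846}{5}$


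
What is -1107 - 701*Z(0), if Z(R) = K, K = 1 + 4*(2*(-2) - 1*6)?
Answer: 26232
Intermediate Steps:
K = -39 (K = 1 + 4*(-4 - 6) = 1 + 4*(-10) = 1 - 40 = -39)
Z(R) = -39
-1107 - 701*Z(0) = -1107 - 701*(-39) = -1107 + 27339 = 26232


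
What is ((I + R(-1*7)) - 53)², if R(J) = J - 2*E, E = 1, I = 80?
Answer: 324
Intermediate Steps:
R(J) = -2 + J (R(J) = J - 2*1 = J - 2 = -2 + J)
((I + R(-1*7)) - 53)² = ((80 + (-2 - 1*7)) - 53)² = ((80 + (-2 - 7)) - 53)² = ((80 - 9) - 53)² = (71 - 53)² = 18² = 324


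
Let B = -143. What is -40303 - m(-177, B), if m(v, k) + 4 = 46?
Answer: -40345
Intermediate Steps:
m(v, k) = 42 (m(v, k) = -4 + 46 = 42)
-40303 - m(-177, B) = -40303 - 1*42 = -40303 - 42 = -40345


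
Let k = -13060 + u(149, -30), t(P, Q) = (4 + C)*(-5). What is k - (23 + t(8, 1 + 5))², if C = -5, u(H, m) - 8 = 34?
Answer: -13802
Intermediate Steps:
u(H, m) = 42 (u(H, m) = 8 + 34 = 42)
t(P, Q) = 5 (t(P, Q) = (4 - 5)*(-5) = -1*(-5) = 5)
k = -13018 (k = -13060 + 42 = -13018)
k - (23 + t(8, 1 + 5))² = -13018 - (23 + 5)² = -13018 - 1*28² = -13018 - 1*784 = -13018 - 784 = -13802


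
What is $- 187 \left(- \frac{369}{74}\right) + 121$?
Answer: $\frac{77957}{74} \approx 1053.5$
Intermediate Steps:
$- 187 \left(- \frac{369}{74}\right) + 121 = - 187 \left(\left(-369\right) \frac{1}{74}\right) + 121 = \left(-187\right) \left(- \frac{369}{74}\right) + 121 = \frac{69003}{74} + 121 = \frac{77957}{74}$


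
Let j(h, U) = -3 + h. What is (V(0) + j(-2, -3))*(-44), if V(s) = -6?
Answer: 484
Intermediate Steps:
(V(0) + j(-2, -3))*(-44) = (-6 + (-3 - 2))*(-44) = (-6 - 5)*(-44) = -11*(-44) = 484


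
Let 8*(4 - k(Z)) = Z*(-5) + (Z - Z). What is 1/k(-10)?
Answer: -4/9 ≈ -0.44444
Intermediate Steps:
k(Z) = 4 + 5*Z/8 (k(Z) = 4 - (Z*(-5) + (Z - Z))/8 = 4 - (-5*Z + 0)/8 = 4 - (-5)*Z/8 = 4 + 5*Z/8)
1/k(-10) = 1/(4 + (5/8)*(-10)) = 1/(4 - 25/4) = 1/(-9/4) = -4/9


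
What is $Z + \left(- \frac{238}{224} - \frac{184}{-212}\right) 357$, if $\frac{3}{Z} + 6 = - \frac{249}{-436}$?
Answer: $- \frac{46845773}{669072} \approx -70.016$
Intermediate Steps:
$Z = - \frac{436}{789}$ ($Z = \frac{3}{-6 - \frac{249}{-436}} = \frac{3}{-6 - - \frac{249}{436}} = \frac{3}{-6 + \frac{249}{436}} = \frac{3}{- \frac{2367}{436}} = 3 \left(- \frac{436}{2367}\right) = - \frac{436}{789} \approx -0.5526$)
$Z + \left(- \frac{238}{224} - \frac{184}{-212}\right) 357 = - \frac{436}{789} + \left(- \frac{238}{224} - \frac{184}{-212}\right) 357 = - \frac{436}{789} + \left(\left(-238\right) \frac{1}{224} - - \frac{46}{53}\right) 357 = - \frac{436}{789} + \left(- \frac{17}{16} + \frac{46}{53}\right) 357 = - \frac{436}{789} - \frac{58905}{848} = - \frac{46845773}{669072}$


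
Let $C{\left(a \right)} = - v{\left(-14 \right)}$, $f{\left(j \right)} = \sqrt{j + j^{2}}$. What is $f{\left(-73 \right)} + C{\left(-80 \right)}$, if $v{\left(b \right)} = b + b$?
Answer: $28 + 6 \sqrt{146} \approx 100.5$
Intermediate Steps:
$v{\left(b \right)} = 2 b$
$C{\left(a \right)} = 28$ ($C{\left(a \right)} = - 2 \left(-14\right) = \left(-1\right) \left(-28\right) = 28$)
$f{\left(-73 \right)} + C{\left(-80 \right)} = \sqrt{- 73 \left(1 - 73\right)} + 28 = \sqrt{\left(-73\right) \left(-72\right)} + 28 = \sqrt{5256} + 28 = 6 \sqrt{146} + 28 = 28 + 6 \sqrt{146}$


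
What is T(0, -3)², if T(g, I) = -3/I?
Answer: 1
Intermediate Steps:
T(0, -3)² = (-3/(-3))² = (-3*(-⅓))² = 1² = 1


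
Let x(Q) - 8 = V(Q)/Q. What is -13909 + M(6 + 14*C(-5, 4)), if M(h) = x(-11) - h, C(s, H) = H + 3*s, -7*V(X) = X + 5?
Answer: -1058987/77 ≈ -13753.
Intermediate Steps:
V(X) = -5/7 - X/7 (V(X) = -(X + 5)/7 = -(5 + X)/7 = -5/7 - X/7)
x(Q) = 8 + (-5/7 - Q/7)/Q
M(h) = 610/77 - h (M(h) = (5/7)*(-1 + 11*(-11))/(-11) - h = (5/7)*(-1/11)*(-1 - 121) - h = (5/7)*(-1/11)*(-122) - h = 610/77 - h)
-13909 + M(6 + 14*C(-5, 4)) = -13909 + (610/77 - (6 + 14*(4 + 3*(-5)))) = -13909 + (610/77 - (6 + 14*(4 - 15))) = -13909 + (610/77 - (6 + 14*(-11))) = -13909 + (610/77 - (6 - 154)) = -13909 + (610/77 - 1*(-148)) = -13909 + (610/77 + 148) = -13909 + 12006/77 = -1058987/77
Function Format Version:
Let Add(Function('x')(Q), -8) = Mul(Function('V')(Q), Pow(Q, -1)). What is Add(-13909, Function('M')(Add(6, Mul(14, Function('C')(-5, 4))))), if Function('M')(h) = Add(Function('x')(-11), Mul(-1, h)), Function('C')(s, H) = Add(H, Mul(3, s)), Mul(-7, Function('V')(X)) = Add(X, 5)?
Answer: Rational(-1058987, 77) ≈ -13753.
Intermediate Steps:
Function('V')(X) = Add(Rational(-5, 7), Mul(Rational(-1, 7), X)) (Function('V')(X) = Mul(Rational(-1, 7), Add(X, 5)) = Mul(Rational(-1, 7), Add(5, X)) = Add(Rational(-5, 7), Mul(Rational(-1, 7), X)))
Function('x')(Q) = Add(8, Mul(Pow(Q, -1), Add(Rational(-5, 7), Mul(Rational(-1, 7), Q)))) (Function('x')(Q) = Add(8, Mul(Add(Rational(-5, 7), Mul(Rational(-1, 7), Q)), Pow(Q, -1))) = Add(8, Mul(Pow(Q, -1), Add(Rational(-5, 7), Mul(Rational(-1, 7), Q)))))
Function('M')(h) = Add(Rational(610, 77), Mul(-1, h)) (Function('M')(h) = Add(Mul(Rational(5, 7), Pow(-11, -1), Add(-1, Mul(11, -11))), Mul(-1, h)) = Add(Mul(Rational(5, 7), Rational(-1, 11), Add(-1, -121)), Mul(-1, h)) = Add(Mul(Rational(5, 7), Rational(-1, 11), -122), Mul(-1, h)) = Add(Rational(610, 77), Mul(-1, h)))
Add(-13909, Function('M')(Add(6, Mul(14, Function('C')(-5, 4))))) = Add(-13909, Add(Rational(610, 77), Mul(-1, Add(6, Mul(14, Add(4, Mul(3, -5))))))) = Add(-13909, Add(Rational(610, 77), Mul(-1, Add(6, Mul(14, Add(4, -15)))))) = Add(-13909, Add(Rational(610, 77), Mul(-1, Add(6, Mul(14, -11))))) = Add(-13909, Add(Rational(610, 77), Mul(-1, Add(6, -154)))) = Add(-13909, Add(Rational(610, 77), Mul(-1, -148))) = Add(-13909, Add(Rational(610, 77), 148)) = Add(-13909, Rational(12006, 77)) = Rational(-1058987, 77)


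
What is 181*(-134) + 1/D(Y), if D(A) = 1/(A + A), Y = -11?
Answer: -24276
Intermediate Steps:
D(A) = 1/(2*A)
181*(-134) + 1/D(Y) = 181*(-134) + 1/((½)/(-11)) = -24254 + 1/((½)*(-1/11)) = -24254 + 1/(-1/22) = -24254 - 22 = -24276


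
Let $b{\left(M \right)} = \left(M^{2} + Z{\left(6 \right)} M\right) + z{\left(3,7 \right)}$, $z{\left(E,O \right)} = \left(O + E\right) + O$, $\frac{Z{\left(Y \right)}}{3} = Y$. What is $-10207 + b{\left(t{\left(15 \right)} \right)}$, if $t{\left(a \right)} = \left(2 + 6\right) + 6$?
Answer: $-9742$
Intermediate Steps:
$Z{\left(Y \right)} = 3 Y$
$z{\left(E,O \right)} = E + 2 O$ ($z{\left(E,O \right)} = \left(E + O\right) + O = E + 2 O$)
$t{\left(a \right)} = 14$ ($t{\left(a \right)} = 8 + 6 = 14$)
$b{\left(M \right)} = 17 + M^{2} + 18 M$ ($b{\left(M \right)} = \left(M^{2} + 3 \cdot 6 M\right) + \left(3 + 2 \cdot 7\right) = \left(M^{2} + 18 M\right) + \left(3 + 14\right) = \left(M^{2} + 18 M\right) + 17 = 17 + M^{2} + 18 M$)
$-10207 + b{\left(t{\left(15 \right)} \right)} = -10207 + \left(17 + 14^{2} + 18 \cdot 14\right) = -10207 + \left(17 + 196 + 252\right) = -10207 + 465 = -9742$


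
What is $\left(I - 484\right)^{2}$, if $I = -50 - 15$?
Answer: $301401$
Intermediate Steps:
$I = -65$ ($I = -50 - 15 = -65$)
$\left(I - 484\right)^{2} = \left(-65 - 484\right)^{2} = \left(-549\right)^{2} = 301401$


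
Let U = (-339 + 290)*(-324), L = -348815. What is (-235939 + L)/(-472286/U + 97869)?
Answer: -4641777252/776647979 ≈ -5.9767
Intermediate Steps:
U = 15876 (U = -49*(-324) = 15876)
(-235939 + L)/(-472286/U + 97869) = (-235939 - 348815)/(-472286/15876 + 97869) = -584754/(-472286*1/15876 + 97869) = -584754/(-236143/7938 + 97869) = -584754/776647979/7938 = -584754*7938/776647979 = -4641777252/776647979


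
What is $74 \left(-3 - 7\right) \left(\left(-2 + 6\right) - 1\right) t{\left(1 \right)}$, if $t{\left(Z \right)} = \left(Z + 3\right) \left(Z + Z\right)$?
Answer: $-17760$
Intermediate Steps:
$t{\left(Z \right)} = 2 Z \left(3 + Z\right)$ ($t{\left(Z \right)} = \left(3 + Z\right) 2 Z = 2 Z \left(3 + Z\right)$)
$74 \left(-3 - 7\right) \left(\left(-2 + 6\right) - 1\right) t{\left(1 \right)} = 74 \left(-3 - 7\right) \left(\left(-2 + 6\right) - 1\right) 2 \cdot 1 \left(3 + 1\right) = 74 \left(- 10 \left(4 - 1\right)\right) 2 \cdot 1 \cdot 4 = 74 \left(\left(-10\right) 3\right) 8 = 74 \left(-30\right) 8 = \left(-2220\right) 8 = -17760$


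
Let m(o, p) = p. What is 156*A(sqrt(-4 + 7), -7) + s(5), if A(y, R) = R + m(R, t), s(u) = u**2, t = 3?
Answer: -599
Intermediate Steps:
A(y, R) = 3 + R (A(y, R) = R + 3 = 3 + R)
156*A(sqrt(-4 + 7), -7) + s(5) = 156*(3 - 7) + 5**2 = 156*(-4) + 25 = -624 + 25 = -599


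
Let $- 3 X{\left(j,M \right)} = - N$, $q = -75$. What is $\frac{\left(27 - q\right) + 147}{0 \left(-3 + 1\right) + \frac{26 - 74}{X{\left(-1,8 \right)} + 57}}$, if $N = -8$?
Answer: $- \frac{13529}{48} \approx -281.85$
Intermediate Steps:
$X{\left(j,M \right)} = - \frac{8}{3}$ ($X{\left(j,M \right)} = - \frac{\left(-1\right) \left(-8\right)}{3} = \left(- \frac{1}{3}\right) 8 = - \frac{8}{3}$)
$\frac{\left(27 - q\right) + 147}{0 \left(-3 + 1\right) + \frac{26 - 74}{X{\left(-1,8 \right)} + 57}} = \frac{\left(27 - -75\right) + 147}{0 \left(-3 + 1\right) + \frac{26 - 74}{- \frac{8}{3} + 57}} = \frac{\left(27 + 75\right) + 147}{0 \left(-2\right) - \frac{48}{\frac{163}{3}}} = \frac{102 + 147}{0 - \frac{144}{163}} = \frac{1}{0 - \frac{144}{163}} \cdot 249 = \frac{1}{- \frac{144}{163}} \cdot 249 = \left(- \frac{163}{144}\right) 249 = - \frac{13529}{48}$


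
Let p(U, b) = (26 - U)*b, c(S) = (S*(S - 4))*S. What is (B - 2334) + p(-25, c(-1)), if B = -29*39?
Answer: -3720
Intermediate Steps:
c(S) = S**2*(-4 + S) (c(S) = (S*(-4 + S))*S = S**2*(-4 + S))
B = -1131
p(U, b) = b*(26 - U)
(B - 2334) + p(-25, c(-1)) = (-1131 - 2334) + ((-1)**2*(-4 - 1))*(26 - 1*(-25)) = -3465 + (1*(-5))*(26 + 25) = -3465 - 5*51 = -3465 - 255 = -3720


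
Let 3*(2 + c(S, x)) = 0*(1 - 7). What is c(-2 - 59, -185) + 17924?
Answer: 17922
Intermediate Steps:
c(S, x) = -2 (c(S, x) = -2 + (0*(1 - 7))/3 = -2 + (0*(-6))/3 = -2 + (⅓)*0 = -2 + 0 = -2)
c(-2 - 59, -185) + 17924 = -2 + 17924 = 17922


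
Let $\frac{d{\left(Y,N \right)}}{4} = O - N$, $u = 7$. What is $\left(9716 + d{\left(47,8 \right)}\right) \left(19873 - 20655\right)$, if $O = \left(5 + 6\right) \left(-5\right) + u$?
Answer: $-7422744$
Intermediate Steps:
$O = -48$ ($O = \left(5 + 6\right) \left(-5\right) + 7 = 11 \left(-5\right) + 7 = -55 + 7 = -48$)
$d{\left(Y,N \right)} = -192 - 4 N$ ($d{\left(Y,N \right)} = 4 \left(-48 - N\right) = -192 - 4 N$)
$\left(9716 + d{\left(47,8 \right)}\right) \left(19873 - 20655\right) = \left(9716 - 224\right) \left(19873 - 20655\right) = \left(9716 - 224\right) \left(-782\right) = 9492 \left(-782\right) = -7422744$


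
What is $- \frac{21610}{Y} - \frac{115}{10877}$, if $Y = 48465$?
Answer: $- \frac{48125089}{105430761} \approx -0.45646$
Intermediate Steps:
$- \frac{21610}{Y} - \frac{115}{10877} = - \frac{21610}{48465} - \frac{115}{10877} = \left(-21610\right) \frac{1}{48465} - \frac{115}{10877} = - \frac{4322}{9693} - \frac{115}{10877} = - \frac{48125089}{105430761}$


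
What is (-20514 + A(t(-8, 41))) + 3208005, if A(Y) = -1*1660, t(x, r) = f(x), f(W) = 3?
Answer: 3185831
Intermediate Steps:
t(x, r) = 3
A(Y) = -1660
(-20514 + A(t(-8, 41))) + 3208005 = (-20514 - 1660) + 3208005 = -22174 + 3208005 = 3185831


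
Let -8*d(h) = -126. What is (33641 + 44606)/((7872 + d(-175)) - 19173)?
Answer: -312988/45141 ≈ -6.9336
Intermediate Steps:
d(h) = 63/4 (d(h) = -1/8*(-126) = 63/4)
(33641 + 44606)/((7872 + d(-175)) - 19173) = (33641 + 44606)/((7872 + 63/4) - 19173) = 78247/(31551/4 - 19173) = 78247/(-45141/4) = 78247*(-4/45141) = -312988/45141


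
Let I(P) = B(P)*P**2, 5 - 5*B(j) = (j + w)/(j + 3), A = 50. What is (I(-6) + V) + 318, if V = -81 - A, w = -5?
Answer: 983/5 ≈ 196.60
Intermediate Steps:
B(j) = 1 - (-5 + j)/(5*(3 + j)) (B(j) = 1 - (j - 5)/(5*(j + 3)) = 1 - (-5 + j)/(5*(3 + j)))
V = -131 (V = -81 - 1*50 = -81 - 50 = -131)
I(P) = 4*P**2*(5 + P)/(5*(3 + P)) (I(P) = (4*(5 + P)/(5*(3 + P)))*P**2 = 4*P**2*(5 + P)/(5*(3 + P)))
(I(-6) + V) + 318 = ((4/5)*(-6)**2*(5 - 6)/(3 - 6) - 131) + 318 = ((4/5)*36*(-1)/(-3) - 131) + 318 = ((4/5)*36*(-1/3)*(-1) - 131) + 318 = (48/5 - 131) + 318 = -607/5 + 318 = 983/5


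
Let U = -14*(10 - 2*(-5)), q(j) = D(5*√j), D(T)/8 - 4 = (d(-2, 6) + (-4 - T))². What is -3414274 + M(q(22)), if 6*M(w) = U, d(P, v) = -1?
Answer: -10242962/3 ≈ -3.4143e+6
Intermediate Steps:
D(T) = 32 + 8*(-5 - T)² (D(T) = 32 + 8*(-1 + (-4 - T))² = 32 + 8*(-5 - T)²)
q(j) = 32 + 8*(5 + 5*√j)²
U = -280 (U = -14*(10 + 10) = -14*20 = -280)
M(w) = -140/3 (M(w) = (⅙)*(-280) = -140/3)
-3414274 + M(q(22)) = -3414274 - 140/3 = -10242962/3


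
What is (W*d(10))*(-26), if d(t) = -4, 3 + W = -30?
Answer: -3432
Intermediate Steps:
W = -33 (W = -3 - 30 = -33)
(W*d(10))*(-26) = -33*(-4)*(-26) = 132*(-26) = -3432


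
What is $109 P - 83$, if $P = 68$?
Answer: $7329$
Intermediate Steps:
$109 P - 83 = 109 \cdot 68 - 83 = 7412 - 83 = 7329$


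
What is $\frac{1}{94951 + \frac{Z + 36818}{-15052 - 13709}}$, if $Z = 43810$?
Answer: $\frac{9587}{910268361} \approx 1.0532 \cdot 10^{-5}$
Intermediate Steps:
$\frac{1}{94951 + \frac{Z + 36818}{-15052 - 13709}} = \frac{1}{94951 + \frac{43810 + 36818}{-15052 - 13709}} = \frac{1}{94951 + \frac{80628}{-28761}} = \frac{1}{94951 + 80628 \left(- \frac{1}{28761}\right)} = \frac{1}{94951 - \frac{26876}{9587}} = \frac{1}{\frac{910268361}{9587}} = \frac{9587}{910268361}$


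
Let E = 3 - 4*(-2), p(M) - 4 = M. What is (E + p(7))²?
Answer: 484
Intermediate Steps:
p(M) = 4 + M
E = 11 (E = 3 + 8 = 11)
(E + p(7))² = (11 + (4 + 7))² = (11 + 11)² = 22² = 484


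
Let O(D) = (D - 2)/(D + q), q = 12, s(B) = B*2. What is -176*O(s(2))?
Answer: -22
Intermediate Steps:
s(B) = 2*B
O(D) = (-2 + D)/(12 + D) (O(D) = (D - 2)/(D + 12) = (-2 + D)/(12 + D))
-176*O(s(2)) = -176*(-2 + 2*2)/(12 + 2*2) = -176*(-2 + 4)/(12 + 4) = -176*2/16 = -11*2 = -176*⅛ = -22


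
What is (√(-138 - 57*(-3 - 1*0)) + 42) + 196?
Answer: 238 + √33 ≈ 243.74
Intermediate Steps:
(√(-138 - 57*(-3 - 1*0)) + 42) + 196 = (√(-138 - 57*(-3 + 0)) + 42) + 196 = (√(-138 - 57*(-3)) + 42) + 196 = (√(-138 + 171) + 42) + 196 = (√33 + 42) + 196 = (42 + √33) + 196 = 238 + √33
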